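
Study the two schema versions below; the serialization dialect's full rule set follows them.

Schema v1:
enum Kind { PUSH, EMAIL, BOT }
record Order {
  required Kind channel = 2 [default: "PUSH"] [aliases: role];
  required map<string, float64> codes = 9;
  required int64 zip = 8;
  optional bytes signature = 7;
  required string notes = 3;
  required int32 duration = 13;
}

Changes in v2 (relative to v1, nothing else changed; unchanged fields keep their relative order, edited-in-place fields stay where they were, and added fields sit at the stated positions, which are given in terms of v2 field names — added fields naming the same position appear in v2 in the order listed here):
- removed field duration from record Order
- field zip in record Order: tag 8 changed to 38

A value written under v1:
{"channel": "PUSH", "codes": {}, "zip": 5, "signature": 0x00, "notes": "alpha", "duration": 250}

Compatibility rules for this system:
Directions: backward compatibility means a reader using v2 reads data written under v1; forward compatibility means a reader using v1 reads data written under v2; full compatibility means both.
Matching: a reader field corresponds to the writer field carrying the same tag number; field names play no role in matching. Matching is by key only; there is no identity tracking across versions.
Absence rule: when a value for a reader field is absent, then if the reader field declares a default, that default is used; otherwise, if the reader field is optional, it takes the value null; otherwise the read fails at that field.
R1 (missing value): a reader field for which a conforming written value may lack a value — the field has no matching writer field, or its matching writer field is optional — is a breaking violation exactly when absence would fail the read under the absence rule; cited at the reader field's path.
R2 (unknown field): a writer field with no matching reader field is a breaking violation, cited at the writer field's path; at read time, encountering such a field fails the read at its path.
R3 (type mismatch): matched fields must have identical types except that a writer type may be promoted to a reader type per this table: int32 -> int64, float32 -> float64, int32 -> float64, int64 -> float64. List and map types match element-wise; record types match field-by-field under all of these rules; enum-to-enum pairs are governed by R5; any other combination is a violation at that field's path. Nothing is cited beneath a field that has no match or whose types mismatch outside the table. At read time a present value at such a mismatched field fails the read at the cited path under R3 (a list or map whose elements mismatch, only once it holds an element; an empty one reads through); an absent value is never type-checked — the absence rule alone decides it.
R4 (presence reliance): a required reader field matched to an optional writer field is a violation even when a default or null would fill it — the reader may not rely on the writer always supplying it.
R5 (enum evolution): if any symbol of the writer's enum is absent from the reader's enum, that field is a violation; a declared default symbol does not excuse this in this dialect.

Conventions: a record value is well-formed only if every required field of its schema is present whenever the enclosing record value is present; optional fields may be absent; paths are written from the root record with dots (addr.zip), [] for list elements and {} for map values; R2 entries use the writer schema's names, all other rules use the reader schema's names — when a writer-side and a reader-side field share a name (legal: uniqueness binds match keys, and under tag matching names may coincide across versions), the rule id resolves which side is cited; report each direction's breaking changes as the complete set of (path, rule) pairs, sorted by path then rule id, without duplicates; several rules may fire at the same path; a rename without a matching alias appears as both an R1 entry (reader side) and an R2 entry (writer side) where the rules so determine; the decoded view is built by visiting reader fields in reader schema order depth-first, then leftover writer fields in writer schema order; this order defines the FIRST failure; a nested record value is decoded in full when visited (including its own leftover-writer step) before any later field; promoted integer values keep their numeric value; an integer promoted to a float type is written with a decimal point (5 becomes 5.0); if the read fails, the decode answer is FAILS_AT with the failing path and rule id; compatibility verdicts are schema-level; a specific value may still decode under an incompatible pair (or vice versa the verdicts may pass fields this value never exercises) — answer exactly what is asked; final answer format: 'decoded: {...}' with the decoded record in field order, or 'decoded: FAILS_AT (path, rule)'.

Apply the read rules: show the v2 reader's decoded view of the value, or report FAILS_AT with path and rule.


in Order below, arrows point writer -> reader
decode (reader v2):
  channel := "PUSH"
  codes := {}
  read fails at zip under R1 (no fill)
  => FAILS_AT (zip, R1)
the other Order changes do not affect what is asked:
  removed field duration from record Order -> a verdict-level change on Order — the shown value reads the same

decoded: FAILS_AT (zip, R1)


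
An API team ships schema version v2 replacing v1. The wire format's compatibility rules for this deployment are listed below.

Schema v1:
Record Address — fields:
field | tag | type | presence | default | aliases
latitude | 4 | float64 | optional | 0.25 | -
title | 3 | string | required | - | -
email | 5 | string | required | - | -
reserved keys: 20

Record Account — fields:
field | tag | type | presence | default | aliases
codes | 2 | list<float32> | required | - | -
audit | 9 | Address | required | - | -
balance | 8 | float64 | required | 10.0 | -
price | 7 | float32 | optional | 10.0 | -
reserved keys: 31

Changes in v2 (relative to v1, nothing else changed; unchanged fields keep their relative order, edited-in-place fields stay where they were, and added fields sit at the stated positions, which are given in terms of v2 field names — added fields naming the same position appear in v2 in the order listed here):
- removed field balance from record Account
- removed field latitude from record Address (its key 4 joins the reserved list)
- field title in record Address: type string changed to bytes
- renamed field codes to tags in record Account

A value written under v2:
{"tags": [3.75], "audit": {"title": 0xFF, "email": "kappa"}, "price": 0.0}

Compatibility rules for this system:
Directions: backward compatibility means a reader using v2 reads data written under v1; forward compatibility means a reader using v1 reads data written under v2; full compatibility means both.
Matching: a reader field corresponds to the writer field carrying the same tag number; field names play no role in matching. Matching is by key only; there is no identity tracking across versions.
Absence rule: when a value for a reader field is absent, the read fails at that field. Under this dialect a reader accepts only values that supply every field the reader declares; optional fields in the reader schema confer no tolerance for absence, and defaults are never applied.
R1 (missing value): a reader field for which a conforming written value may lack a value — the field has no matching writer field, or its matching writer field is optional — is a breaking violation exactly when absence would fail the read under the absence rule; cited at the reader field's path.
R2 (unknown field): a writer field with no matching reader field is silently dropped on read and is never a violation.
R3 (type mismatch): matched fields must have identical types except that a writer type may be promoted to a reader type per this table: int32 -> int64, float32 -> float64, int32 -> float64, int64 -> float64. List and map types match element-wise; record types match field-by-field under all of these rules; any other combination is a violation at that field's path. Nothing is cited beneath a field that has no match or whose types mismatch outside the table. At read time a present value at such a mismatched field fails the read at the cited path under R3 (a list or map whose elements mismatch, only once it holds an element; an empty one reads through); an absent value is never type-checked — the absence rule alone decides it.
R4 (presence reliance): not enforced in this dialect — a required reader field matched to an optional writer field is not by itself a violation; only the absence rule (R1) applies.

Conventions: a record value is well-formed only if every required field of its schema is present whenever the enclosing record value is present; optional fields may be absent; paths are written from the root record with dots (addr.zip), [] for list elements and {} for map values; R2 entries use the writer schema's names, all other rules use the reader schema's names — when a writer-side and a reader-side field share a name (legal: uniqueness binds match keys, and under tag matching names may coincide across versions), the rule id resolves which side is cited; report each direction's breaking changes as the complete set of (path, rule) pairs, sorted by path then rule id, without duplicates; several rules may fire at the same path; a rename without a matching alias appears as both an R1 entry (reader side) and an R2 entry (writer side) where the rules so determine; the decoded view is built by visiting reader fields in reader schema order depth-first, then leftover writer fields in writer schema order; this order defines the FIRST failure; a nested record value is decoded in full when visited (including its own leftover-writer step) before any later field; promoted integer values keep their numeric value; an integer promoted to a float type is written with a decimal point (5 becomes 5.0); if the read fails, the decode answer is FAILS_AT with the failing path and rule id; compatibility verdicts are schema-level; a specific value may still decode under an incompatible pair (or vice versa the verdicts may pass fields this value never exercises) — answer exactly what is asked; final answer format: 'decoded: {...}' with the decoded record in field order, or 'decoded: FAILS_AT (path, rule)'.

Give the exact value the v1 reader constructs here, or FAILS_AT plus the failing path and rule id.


decoded: FAILS_AT (audit.latitude, R1)

the writer's type comes first in each Account pair
decoding the Account value with the v1 reader:
  codes := [3.75] (from writer tags)
  read fails at audit.latitude under R1 (no fill)
  => FAILS_AT (audit.latitude, R1)
the other Account changes do not affect what is asked:
  removed field balance from record Account -> affects the rule determinations only; this particular Account value decodes identically
  field title in record Address: type string changed to bytes -> affects the rule determinations only; this particular Account value decodes identically
  renamed field codes to tags in record Account -> no rule fires on it and the decoded Account view is identical with or without it


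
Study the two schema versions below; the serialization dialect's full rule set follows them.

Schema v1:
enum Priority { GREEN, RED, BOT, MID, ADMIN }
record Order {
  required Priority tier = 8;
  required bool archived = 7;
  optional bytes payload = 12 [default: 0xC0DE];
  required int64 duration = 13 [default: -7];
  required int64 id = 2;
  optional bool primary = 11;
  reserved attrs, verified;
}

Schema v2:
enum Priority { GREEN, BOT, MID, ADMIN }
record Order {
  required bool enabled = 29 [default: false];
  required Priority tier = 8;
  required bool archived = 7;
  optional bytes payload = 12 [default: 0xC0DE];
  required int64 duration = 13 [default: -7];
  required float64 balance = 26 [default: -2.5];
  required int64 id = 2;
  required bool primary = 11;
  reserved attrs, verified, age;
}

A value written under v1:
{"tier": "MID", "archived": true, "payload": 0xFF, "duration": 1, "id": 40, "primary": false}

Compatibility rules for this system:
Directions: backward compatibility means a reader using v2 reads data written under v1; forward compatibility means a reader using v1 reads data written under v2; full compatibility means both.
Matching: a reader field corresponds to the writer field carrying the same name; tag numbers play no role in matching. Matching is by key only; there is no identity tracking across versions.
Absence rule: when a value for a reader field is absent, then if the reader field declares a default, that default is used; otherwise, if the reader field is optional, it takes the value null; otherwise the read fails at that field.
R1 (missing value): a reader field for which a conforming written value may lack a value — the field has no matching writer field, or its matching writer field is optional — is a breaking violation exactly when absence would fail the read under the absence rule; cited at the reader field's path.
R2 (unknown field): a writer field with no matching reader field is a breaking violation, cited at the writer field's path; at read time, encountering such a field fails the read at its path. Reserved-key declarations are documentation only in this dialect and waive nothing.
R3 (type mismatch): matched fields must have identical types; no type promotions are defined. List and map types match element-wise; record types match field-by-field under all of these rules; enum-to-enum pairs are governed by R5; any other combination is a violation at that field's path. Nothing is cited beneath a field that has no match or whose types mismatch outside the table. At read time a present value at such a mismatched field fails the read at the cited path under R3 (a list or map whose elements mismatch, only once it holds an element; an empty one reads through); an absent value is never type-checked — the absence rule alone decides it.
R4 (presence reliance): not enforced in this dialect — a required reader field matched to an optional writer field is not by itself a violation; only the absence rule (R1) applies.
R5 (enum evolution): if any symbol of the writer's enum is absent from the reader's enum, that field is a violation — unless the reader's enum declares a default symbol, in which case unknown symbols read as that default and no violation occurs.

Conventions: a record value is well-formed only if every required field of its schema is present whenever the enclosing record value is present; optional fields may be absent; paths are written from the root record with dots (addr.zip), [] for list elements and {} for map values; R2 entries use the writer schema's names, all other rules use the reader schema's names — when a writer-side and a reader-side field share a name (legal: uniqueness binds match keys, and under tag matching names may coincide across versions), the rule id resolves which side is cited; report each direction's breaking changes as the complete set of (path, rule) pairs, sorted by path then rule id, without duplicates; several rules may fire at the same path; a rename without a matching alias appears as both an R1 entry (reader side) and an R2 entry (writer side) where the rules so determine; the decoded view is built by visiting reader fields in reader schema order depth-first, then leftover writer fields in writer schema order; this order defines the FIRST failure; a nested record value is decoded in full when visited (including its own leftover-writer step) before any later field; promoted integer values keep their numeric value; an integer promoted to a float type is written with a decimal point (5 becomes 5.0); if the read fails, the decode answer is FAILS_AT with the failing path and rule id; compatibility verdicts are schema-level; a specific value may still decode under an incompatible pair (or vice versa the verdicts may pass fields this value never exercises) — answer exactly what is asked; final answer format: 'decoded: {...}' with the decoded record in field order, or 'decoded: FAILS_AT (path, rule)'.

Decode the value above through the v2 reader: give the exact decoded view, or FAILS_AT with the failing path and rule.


each type pair in Order: writer, then reader
decoding the Order value with the v2 reader:
  enabled := false (no value, default fills)
  tier := "MID"
  archived := true
  payload := 0xFF
  duration := 1
  balance := -2.5 (no value, default fills)
  id := 40
  primary := false
  => decoded: {"enabled": false, "tier": "MID", "archived": true, "payload": 0xFF, "duration": 1, "balance": -2.5, "id": 40, "primary": false}
diffs on Order not affecting the asked answer:
  field primary in record Order: optional changed to required -> changes Order's schema-level verdicts only — the decode of this value is the same
  enum Priority (field tier in record Order): symbol RED removed -> changes Order's schema-level verdicts only — the decode of this value is the same

decoded: {"enabled": false, "tier": "MID", "archived": true, "payload": 0xFF, "duration": 1, "balance": -2.5, "id": 40, "primary": false}


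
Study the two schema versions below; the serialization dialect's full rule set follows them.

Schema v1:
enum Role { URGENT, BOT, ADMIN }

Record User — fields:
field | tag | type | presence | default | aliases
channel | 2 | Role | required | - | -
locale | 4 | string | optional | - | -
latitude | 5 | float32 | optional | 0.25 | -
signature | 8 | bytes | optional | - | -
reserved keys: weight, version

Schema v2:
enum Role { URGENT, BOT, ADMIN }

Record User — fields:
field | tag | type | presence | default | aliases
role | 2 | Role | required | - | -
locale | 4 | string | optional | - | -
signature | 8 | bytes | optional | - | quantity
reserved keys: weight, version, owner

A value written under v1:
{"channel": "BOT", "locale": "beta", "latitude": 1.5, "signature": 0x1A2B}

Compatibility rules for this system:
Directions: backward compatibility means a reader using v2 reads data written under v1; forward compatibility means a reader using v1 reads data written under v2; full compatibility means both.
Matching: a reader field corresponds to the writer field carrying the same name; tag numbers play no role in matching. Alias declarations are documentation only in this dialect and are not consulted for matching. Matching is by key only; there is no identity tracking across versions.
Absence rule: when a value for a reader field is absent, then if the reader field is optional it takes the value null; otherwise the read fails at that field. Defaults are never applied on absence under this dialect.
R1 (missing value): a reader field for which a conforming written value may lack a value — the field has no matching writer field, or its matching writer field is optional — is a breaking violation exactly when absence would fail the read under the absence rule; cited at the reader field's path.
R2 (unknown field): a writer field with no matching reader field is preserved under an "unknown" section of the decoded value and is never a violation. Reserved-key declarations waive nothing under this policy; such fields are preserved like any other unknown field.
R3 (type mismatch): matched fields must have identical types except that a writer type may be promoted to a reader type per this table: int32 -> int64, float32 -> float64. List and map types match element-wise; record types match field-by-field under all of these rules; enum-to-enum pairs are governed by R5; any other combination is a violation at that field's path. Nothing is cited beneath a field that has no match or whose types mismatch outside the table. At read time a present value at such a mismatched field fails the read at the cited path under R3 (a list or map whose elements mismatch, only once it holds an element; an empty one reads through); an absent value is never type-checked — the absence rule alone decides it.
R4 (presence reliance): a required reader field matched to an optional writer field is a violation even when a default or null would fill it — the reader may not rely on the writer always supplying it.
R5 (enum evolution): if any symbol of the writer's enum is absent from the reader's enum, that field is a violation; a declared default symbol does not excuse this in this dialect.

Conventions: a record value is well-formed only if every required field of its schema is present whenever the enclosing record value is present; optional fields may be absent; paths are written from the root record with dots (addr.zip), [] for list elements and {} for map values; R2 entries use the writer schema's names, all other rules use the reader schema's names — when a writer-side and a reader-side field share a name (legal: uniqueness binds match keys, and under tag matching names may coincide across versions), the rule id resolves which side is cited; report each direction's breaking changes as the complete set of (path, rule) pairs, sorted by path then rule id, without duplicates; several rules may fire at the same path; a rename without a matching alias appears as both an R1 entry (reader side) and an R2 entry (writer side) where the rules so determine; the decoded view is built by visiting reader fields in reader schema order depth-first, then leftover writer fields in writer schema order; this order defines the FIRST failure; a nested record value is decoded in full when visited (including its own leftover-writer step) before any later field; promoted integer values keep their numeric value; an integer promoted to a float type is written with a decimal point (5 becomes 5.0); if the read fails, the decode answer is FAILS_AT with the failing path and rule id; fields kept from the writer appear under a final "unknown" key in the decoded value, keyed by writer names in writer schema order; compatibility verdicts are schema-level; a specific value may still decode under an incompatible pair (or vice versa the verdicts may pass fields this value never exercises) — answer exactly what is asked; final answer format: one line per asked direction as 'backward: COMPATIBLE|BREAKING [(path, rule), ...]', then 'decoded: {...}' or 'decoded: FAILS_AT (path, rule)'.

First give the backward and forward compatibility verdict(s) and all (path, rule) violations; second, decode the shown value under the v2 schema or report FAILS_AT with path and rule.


backward: BREAKING [(role, R1)]; forward: BREAKING [(channel, R1)]; decoded: FAILS_AT (role, R1)

each type pair in User: writer, then reader
backward analysis of User with v2 as reader and v1 as writer:
  role: no writer-side match
  writer optional, string -> string: reader locale maps from writer locale
  writer optional, bytes -> bytes: reader signature maps from writer signature
  leftover writer field: channel
  leftover writer field: latitude
  breaking: (role, R1)
  => backward: BREAKING (1)
forward analysis of User with v1 as reader and v2 as writer:
  channel: no writer-side match
  writer optional, string -> string: reader locale maps from writer locale
  latitude: no writer-side match
  writer optional, bytes -> bytes: reader signature maps from writer signature
  leftover writer field: role
  breaking: (channel, R1)
  => forward: BREAKING (1)
migrating the User value to v2:
  read fails at role under R1 (no fill)
  => FAILS_AT (role, R1)


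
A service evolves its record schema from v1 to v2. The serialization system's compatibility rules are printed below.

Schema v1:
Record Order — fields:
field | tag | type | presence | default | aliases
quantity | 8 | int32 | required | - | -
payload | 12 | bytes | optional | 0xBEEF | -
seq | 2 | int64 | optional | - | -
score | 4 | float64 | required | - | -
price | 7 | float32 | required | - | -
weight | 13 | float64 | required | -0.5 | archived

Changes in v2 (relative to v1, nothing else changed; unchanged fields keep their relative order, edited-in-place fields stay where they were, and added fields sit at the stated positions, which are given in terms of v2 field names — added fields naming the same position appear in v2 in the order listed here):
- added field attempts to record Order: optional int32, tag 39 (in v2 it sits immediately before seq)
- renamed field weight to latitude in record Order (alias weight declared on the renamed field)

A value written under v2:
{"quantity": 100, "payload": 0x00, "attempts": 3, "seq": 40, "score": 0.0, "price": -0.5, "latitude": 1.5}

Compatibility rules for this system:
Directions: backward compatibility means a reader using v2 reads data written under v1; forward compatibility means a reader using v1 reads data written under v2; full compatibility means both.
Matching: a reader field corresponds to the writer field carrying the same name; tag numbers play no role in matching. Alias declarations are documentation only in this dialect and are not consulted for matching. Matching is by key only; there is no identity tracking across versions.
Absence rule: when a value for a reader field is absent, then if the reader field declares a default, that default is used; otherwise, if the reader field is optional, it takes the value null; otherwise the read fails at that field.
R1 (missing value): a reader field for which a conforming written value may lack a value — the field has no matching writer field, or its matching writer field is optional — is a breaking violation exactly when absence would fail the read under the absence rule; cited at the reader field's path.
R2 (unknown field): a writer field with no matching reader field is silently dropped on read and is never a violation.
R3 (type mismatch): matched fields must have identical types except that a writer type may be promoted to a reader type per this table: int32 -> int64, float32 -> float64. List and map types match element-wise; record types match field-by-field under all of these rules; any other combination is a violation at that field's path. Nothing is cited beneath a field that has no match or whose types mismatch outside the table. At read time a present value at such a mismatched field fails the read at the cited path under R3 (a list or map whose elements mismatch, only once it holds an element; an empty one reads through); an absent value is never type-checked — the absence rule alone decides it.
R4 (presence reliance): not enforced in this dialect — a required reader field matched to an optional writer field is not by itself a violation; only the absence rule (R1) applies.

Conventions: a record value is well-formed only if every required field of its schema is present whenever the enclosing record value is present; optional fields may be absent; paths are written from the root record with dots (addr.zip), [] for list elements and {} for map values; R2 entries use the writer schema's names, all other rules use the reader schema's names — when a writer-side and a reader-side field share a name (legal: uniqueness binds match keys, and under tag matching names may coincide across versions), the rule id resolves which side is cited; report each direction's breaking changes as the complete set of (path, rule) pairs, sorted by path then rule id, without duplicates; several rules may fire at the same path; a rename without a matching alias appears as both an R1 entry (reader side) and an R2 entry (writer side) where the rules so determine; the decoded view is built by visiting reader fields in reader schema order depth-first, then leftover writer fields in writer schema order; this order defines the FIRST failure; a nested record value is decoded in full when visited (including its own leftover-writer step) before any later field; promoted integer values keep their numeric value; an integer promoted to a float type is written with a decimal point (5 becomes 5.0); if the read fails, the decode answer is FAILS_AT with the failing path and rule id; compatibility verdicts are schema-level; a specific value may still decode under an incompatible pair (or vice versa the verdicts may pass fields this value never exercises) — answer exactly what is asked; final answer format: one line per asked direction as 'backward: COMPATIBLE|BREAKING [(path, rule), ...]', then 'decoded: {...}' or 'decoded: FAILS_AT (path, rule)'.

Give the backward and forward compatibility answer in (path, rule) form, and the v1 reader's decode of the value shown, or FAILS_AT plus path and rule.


the writer's type comes first in each Order pair
backward analysis of Order with v2 as reader and v1 as writer:
  quantity: int32 -> int32, writer required; from quantity
  payload: bytes -> bytes, writer optional; from payload
  no writer field matches reader attempts
  seq: int64 -> int64, writer optional; from seq
  score: float64 -> float64, writer required; from score
  price: float32 -> float32, writer required; from price
  no writer field matches reader latitude
  writer weight: unknown to reader
  => backward verdict for Order: COMPATIBLE, no violations
forward analysis of Order with v1 as reader and v2 as writer:
  quantity: int32 -> int32, writer required; from quantity
  payload: bytes -> bytes, writer optional; from payload
  seq: int64 -> int64, writer optional; from seq
  score: float64 -> float64, writer required; from score
  price: float32 -> float32, writer required; from price
  no writer field matches reader weight
  writer attempts: unknown to reader
  writer latitude: unknown to reader
  => forward verdict for Order: COMPATIBLE, no violations
decoding the Order value with the v1 reader:
  quantity := 100
  payload := 0x00
  seq := 40
  score := 0.0
  price := -0.5
  weight := -0.5 (no value, default fills)
  writer attempts: unmatched, discarded
  writer latitude: unmatched, discarded
  => decoded: {"quantity": 100, "payload": 0x00, "seq": 40, "score": 0.0, "price": -0.5, "weight": -0.5}

backward: COMPATIBLE []; forward: COMPATIBLE []; decoded: {"quantity": 100, "payload": 0x00, "seq": 40, "score": 0.0, "price": -0.5, "weight": -0.5}


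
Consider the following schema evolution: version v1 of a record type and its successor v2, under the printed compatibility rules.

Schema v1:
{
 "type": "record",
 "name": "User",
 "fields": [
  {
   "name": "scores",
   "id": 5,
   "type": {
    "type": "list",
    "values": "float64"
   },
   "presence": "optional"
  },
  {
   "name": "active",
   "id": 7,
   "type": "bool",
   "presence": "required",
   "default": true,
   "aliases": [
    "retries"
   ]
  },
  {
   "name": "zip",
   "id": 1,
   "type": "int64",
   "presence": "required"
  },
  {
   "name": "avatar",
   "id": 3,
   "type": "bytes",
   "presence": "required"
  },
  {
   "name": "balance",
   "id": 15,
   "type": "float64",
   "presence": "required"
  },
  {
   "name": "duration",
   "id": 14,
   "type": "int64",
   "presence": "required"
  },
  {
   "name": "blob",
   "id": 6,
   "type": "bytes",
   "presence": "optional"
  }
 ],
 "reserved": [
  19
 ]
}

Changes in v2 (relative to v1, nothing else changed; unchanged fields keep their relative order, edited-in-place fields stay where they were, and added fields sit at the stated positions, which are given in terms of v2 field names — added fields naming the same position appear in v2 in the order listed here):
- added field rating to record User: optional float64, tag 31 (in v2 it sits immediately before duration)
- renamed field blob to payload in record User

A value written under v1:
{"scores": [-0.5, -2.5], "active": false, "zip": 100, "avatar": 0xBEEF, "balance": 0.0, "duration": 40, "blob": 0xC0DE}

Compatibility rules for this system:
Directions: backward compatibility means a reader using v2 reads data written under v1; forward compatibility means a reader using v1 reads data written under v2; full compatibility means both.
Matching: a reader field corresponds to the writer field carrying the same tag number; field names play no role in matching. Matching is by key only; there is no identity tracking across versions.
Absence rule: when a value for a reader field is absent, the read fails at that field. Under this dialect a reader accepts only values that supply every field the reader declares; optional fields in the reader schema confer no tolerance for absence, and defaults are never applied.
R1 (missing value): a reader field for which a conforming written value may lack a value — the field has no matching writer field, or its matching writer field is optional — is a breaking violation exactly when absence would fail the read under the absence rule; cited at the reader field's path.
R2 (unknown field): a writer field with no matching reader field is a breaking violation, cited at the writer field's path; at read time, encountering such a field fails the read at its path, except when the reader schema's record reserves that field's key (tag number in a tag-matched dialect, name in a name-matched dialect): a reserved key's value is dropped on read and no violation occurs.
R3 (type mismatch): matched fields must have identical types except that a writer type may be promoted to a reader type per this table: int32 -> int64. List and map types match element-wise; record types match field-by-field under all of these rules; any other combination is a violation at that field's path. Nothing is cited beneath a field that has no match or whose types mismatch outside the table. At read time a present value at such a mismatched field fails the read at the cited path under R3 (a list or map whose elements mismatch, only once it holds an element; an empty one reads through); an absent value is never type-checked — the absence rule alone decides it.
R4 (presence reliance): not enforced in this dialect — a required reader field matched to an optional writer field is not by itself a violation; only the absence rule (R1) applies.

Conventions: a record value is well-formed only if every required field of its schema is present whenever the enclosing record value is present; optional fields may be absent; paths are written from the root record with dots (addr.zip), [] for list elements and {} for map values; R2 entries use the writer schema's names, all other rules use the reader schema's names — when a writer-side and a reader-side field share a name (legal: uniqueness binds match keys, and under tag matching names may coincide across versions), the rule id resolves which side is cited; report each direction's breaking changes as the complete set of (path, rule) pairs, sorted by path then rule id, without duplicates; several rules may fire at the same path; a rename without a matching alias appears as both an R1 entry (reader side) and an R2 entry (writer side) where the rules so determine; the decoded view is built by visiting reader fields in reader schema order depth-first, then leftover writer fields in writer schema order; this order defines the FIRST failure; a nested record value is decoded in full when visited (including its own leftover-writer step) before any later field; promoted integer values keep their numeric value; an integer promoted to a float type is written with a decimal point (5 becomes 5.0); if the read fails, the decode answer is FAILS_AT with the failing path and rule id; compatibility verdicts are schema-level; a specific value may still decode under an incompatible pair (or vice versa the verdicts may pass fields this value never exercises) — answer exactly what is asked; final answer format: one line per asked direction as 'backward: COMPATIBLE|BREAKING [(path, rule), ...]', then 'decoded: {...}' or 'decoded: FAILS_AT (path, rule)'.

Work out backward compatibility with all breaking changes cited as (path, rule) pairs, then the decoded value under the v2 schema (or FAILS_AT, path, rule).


backward: BREAKING [(payload, R1), (rating, R1), (scores, R1)]; decoded: FAILS_AT (rating, R1)

arrows below run writer -> reader for User
checking backward for User: reader v2 against writer v1:
  list<float64> -> list<float64>, writer optional: scores aligns to scores
  bool -> bool, writer required: active aligns to active
  int64 -> int64, writer required: zip aligns to zip
  bytes -> bytes, writer required: avatar aligns to avatar
  float64 -> float64, writer required: balance aligns to balance
  no writer field matches reader rating
  int64 -> int64, writer required: duration aligns to duration
  bytes -> bytes, writer optional: payload aligns to blob
  breaking: (payload, R1)
  breaking: (rating, R1)
  breaking: (scores, R1)
  => 3 violation(s): backward is BREAKING for User
migrating the User value to v2:
  scores := [-0.5, -2.5]
  active := false
  zip := 100
  avatar := 0xBEEF
  balance := 0.0
  read fails at rating under R1 (no fill)
  => FAILS_AT (rating, R1)


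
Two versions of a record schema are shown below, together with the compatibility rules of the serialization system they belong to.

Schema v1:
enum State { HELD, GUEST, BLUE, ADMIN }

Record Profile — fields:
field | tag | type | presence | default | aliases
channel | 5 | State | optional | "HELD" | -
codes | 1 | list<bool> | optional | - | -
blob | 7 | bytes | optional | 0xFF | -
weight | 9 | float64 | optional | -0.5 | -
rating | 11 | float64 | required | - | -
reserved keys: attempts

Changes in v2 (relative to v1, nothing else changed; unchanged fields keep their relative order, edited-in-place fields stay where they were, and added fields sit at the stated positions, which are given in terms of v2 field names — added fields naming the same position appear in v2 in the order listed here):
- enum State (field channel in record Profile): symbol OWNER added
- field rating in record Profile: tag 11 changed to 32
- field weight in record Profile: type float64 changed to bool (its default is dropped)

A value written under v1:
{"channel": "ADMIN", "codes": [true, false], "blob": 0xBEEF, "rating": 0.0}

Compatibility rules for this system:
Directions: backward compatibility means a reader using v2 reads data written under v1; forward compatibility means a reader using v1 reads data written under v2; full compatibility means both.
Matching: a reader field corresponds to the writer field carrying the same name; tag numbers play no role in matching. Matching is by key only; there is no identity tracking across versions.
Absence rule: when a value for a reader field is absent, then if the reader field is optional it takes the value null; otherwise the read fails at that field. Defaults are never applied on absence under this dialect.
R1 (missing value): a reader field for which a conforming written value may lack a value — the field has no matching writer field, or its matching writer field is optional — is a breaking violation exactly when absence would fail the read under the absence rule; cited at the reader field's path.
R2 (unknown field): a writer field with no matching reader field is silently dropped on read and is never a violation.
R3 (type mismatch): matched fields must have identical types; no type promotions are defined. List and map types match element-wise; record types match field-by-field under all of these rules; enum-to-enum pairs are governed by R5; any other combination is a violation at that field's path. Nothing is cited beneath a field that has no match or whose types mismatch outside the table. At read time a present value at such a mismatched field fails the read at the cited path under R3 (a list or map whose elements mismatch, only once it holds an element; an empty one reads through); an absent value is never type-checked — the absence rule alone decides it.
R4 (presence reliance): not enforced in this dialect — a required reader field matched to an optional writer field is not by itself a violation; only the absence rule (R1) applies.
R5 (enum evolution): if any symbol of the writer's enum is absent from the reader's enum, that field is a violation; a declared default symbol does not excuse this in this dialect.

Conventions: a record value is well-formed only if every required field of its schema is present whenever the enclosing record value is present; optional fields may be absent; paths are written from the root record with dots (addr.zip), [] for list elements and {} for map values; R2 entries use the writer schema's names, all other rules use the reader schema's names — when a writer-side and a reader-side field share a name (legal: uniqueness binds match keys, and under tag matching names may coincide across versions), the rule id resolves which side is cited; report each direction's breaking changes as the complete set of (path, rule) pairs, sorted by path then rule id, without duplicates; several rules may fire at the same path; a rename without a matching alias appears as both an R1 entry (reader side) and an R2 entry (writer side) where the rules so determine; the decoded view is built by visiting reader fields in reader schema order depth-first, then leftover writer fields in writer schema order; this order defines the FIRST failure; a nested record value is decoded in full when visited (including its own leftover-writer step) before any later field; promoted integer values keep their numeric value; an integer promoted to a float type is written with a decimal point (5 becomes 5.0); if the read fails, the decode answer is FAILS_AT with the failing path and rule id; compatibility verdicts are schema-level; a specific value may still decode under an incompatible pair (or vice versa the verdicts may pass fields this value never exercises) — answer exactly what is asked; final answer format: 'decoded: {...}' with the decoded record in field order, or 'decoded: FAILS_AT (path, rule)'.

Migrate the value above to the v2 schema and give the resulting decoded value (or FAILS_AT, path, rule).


in Profile below, arrows point writer -> reader
decode (reader v2):
  channel := "ADMIN"
  codes := [true, false]
  blob := 0xBEEF
  weight := null (absent, optional -> null)
  rating := 0.0
  => decoded: {"channel": "ADMIN", "codes": [true, false], "blob": 0xBEEF, "weight": null, "rating": 0.0}
the other Profile changes do not affect what is asked:
  enum State (field channel in record Profile): symbol OWNER added -> matters for Profile compatibility verdicts, not for this value's decode
  field rating in record Profile: tag 11 changed to 32 -> no rule fires on it and the decoded Profile view is identical with or without it
  field weight in record Profile: type float64 changed to bool (its default is dropped) -> matters for Profile compatibility verdicts, not for this value's decode

decoded: {"channel": "ADMIN", "codes": [true, false], "blob": 0xBEEF, "weight": null, "rating": 0.0}
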